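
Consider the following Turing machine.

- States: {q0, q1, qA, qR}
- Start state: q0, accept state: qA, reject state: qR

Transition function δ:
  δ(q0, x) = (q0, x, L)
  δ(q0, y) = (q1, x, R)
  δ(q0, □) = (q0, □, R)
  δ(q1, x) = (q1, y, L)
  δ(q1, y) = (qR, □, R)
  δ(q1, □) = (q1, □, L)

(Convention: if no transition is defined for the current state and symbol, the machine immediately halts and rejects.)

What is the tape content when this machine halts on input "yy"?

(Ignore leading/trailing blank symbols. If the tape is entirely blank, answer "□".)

Execution trace:
Initial: [q0]yy
Step 1: δ(q0, y) = (q1, x, R) → x[q1]y
Step 2: δ(q1, y) = (qR, □, R) → x□[qR]□

The machine reaches the reject state qR and halts.

Final tape (ignoring leading/trailing blanks): x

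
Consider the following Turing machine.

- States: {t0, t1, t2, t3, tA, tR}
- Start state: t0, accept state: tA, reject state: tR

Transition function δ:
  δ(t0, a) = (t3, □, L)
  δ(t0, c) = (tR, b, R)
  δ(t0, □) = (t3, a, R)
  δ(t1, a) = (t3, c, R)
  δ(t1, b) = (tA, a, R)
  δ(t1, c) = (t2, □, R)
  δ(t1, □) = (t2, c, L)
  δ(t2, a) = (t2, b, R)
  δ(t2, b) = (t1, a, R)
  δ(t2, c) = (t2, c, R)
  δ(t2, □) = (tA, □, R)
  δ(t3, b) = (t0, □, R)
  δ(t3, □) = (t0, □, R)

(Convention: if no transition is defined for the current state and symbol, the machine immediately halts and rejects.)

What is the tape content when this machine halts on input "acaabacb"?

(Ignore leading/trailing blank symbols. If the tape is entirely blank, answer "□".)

Execution trace:
Initial: [t0]acaabacb
Step 1: δ(t0, a) = (t3, □, L) → [t3]□□caabacb
Step 2: δ(t3, □) = (t0, □, R) → □[t0]□caabacb
Step 3: δ(t0, □) = (t3, a, R) → □a[t3]caabacb

No transition is defined for δ(t3, c). By convention the machine halts and rejects.

Final tape (ignoring leading/trailing blanks): acaabacb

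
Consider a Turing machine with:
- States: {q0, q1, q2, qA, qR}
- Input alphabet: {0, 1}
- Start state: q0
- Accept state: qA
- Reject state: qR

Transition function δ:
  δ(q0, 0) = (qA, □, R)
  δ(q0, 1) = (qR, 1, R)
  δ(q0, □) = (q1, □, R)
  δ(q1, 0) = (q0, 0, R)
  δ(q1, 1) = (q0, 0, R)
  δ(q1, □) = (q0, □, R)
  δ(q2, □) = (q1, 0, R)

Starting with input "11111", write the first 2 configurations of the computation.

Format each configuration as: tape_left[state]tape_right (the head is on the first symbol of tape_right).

Transitions applied:
Step 1: δ(q0, 1) = (qR, 1, R)

The first 2 configurations are:
[q0]11111 ⊢ 1[qR]1111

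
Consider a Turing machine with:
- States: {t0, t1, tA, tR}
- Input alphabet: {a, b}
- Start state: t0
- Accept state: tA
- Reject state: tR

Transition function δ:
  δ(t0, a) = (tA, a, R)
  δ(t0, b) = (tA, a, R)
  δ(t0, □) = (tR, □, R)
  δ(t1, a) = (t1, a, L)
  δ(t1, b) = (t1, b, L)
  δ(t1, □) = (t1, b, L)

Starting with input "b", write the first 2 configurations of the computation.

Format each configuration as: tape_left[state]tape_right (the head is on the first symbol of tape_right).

Transitions applied:
Step 1: δ(t0, b) = (tA, a, R)

The first 2 configurations are:
[t0]b ⊢ a[tA]□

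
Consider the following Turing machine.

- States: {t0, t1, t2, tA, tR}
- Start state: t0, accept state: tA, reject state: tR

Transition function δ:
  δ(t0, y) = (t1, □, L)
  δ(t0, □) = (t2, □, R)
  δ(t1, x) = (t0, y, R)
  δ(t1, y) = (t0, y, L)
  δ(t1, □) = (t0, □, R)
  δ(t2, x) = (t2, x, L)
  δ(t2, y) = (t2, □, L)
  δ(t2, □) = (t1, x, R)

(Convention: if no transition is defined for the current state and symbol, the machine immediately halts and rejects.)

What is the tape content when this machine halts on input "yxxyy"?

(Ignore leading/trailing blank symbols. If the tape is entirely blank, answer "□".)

Execution trace:
Initial: [t0]yxxyy
Step 1: δ(t0, y) = (t1, □, L) → [t1]□□xxyy
Step 2: δ(t1, □) = (t0, □, R) → □[t0]□xxyy
Step 3: δ(t0, □) = (t2, □, R) → □□[t2]xxyy
Step 4: δ(t2, x) = (t2, x, L) → □[t2]□xxyy
Step 5: δ(t2, □) = (t1, x, R) → □x[t1]xxyy
Step 6: δ(t1, x) = (t0, y, R) → □xy[t0]xyy

No transition is defined for δ(t0, x). By convention the machine halts and rejects.

Final tape (ignoring leading/trailing blanks): xyxyy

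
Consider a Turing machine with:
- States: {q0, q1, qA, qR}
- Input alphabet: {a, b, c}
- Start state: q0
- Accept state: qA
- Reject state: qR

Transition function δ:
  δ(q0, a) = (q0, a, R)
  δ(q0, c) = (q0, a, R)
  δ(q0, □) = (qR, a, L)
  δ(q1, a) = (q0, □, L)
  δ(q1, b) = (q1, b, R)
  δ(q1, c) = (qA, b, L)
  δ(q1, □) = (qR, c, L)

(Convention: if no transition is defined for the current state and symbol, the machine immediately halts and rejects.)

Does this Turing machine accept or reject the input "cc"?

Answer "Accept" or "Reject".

Execution trace:
Initial: [q0]cc
Step 1: δ(q0, c) = (q0, a, R) → a[q0]c
Step 2: δ(q0, c) = (q0, a, R) → aa[q0]□
Step 3: δ(q0, □) = (qR, a, L) → a[qR]aa

The machine reaches the reject state qR and halts.

Answer: Reject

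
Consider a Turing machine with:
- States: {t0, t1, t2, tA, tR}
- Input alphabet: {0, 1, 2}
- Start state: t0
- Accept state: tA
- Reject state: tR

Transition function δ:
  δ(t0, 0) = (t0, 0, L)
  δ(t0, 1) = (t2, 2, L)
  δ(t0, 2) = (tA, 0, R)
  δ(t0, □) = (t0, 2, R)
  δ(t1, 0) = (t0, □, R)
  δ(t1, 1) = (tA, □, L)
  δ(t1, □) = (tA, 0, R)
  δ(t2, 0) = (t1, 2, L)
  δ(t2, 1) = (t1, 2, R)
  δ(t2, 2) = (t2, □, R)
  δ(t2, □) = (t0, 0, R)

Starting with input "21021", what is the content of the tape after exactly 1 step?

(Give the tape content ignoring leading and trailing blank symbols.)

Execution trace:
Initial: [t0]21021
Step 1: δ(t0, 2) = (tA, 0, R) → 0[tA]1021

The machine reaches the accept state tA and halts.

After 1 step, the tape (ignoring leading/trailing blanks) is: 01021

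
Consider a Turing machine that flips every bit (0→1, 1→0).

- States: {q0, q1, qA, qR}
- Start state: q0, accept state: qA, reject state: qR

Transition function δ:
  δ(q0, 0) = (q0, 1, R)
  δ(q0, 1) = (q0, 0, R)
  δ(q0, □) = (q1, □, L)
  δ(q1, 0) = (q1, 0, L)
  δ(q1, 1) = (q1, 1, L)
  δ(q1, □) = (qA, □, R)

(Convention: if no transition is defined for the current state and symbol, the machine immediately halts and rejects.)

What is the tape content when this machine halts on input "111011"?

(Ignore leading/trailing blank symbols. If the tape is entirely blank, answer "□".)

Execution trace:
Initial: [q0]111011
Step 1: δ(q0, 1) = (q0, 0, R) → 0[q0]11011
Step 2: δ(q0, 1) = (q0, 0, R) → 00[q0]1011
Step 3: δ(q0, 1) = (q0, 0, R) → 000[q0]011
Step 4: δ(q0, 0) = (q0, 1, R) → 0001[q0]11
Step 5: δ(q0, 1) = (q0, 0, R) → 00010[q0]1
Step 6: δ(q0, 1) = (q0, 0, R) → 000100[q0]□
Step 7: δ(q0, □) = (q1, □, L) → 00010[q1]0□
Step 8: δ(q1, 0) = (q1, 0, L) → 0001[q1]00□
Step 9: δ(q1, 0) = (q1, 0, L) → 000[q1]100□
Step 10: δ(q1, 1) = (q1, 1, L) → 00[q1]0100□
Step 11: δ(q1, 0) = (q1, 0, L) → 0[q1]00100□
Step 12: δ(q1, 0) = (q1, 0, L) → [q1]000100□
Step 13: δ(q1, 0) = (q1, 0, L) → [q1]□000100□
Step 14: δ(q1, □) = (qA, □, R) → □[qA]000100□

The machine reaches the accept state qA and halts.

Final tape (ignoring leading/trailing blanks): 000100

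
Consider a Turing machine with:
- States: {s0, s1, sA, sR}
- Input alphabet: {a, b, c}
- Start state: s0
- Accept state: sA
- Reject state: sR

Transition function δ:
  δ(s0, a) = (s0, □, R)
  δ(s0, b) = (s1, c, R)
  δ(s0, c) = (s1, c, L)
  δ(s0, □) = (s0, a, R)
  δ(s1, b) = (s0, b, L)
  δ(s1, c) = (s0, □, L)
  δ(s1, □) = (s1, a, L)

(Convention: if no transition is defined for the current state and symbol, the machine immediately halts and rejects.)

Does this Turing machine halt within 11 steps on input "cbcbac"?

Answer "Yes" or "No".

Execution trace:
Initial: [s0]cbcbac
Step 1: δ(s0, c) = (s1, c, L) → [s1]□cbcbac
Step 2: δ(s1, □) = (s1, a, L) → [s1]□acbcbac
Step 3: δ(s1, □) = (s1, a, L) → [s1]□aacbcbac
Step 4: δ(s1, □) = (s1, a, L) → [s1]□aaacbcbac
Step 5: δ(s1, □) = (s1, a, L) → [s1]□aaaacbcbac
Step 6: δ(s1, □) = (s1, a, L) → [s1]□aaaaacbcbac
Step 7: δ(s1, □) = (s1, a, L) → [s1]□aaaaaacbcbac
Step 8: δ(s1, □) = (s1, a, L) → [s1]□aaaaaaacbcbac
Step 9: δ(s1, □) = (s1, a, L) → [s1]□aaaaaaaacbcbac
Step 10: δ(s1, □) = (s1, a, L) → [s1]□aaaaaaaaacbcbac
Step 11: δ(s1, □) = (s1, a, L) → [s1]□aaaaaaaaaacbcbac

The machine has not reached a halting state after 11 steps.
The machine did not halt within the 11-step bound.

Answer: No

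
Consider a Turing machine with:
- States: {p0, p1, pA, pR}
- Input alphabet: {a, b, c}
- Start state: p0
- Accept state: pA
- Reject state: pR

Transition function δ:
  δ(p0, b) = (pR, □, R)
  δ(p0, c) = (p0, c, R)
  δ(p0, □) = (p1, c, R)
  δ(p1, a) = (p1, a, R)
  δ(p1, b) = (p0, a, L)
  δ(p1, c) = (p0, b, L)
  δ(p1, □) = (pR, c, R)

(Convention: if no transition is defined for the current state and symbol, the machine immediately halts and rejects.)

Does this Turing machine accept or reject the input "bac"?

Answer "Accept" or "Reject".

Execution trace:
Initial: [p0]bac
Step 1: δ(p0, b) = (pR, □, R) → □[pR]ac

The machine reaches the reject state pR and halts.

Answer: Reject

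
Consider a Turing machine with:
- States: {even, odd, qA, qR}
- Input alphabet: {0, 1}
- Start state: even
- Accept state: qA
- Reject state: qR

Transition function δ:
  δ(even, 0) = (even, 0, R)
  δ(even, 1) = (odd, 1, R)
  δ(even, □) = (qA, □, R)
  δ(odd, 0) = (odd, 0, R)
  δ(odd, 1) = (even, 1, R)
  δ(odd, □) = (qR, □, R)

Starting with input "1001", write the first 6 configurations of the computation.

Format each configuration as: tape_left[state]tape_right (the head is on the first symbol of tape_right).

Transitions applied:
Step 1: δ(even, 1) = (odd, 1, R)
Step 2: δ(odd, 0) = (odd, 0, R)
Step 3: δ(odd, 0) = (odd, 0, R)
Step 4: δ(odd, 1) = (even, 1, R)
Step 5: δ(even, □) = (qA, □, R)

The first 6 configurations are:
[even]1001 ⊢ 1[odd]001 ⊢ 10[odd]01 ⊢ 100[odd]1 ⊢ 1001[even]□ ⊢ 1001□[qA]□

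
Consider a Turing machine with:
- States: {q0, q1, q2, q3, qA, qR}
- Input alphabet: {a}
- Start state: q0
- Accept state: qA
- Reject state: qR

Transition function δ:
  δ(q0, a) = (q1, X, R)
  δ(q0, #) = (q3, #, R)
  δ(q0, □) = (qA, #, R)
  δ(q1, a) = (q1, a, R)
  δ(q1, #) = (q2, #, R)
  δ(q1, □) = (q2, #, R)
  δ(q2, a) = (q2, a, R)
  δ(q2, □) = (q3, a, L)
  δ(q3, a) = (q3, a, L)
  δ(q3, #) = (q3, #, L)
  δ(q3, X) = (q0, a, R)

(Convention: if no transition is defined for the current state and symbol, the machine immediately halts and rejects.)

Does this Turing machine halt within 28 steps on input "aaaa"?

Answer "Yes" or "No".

Execution trace:
Initial: [q0]aaaa
Step 1: δ(q0, a) = (q1, X, R) → X[q1]aaa
Step 2: δ(q1, a) = (q1, a, R) → Xa[q1]aa
Step 3: δ(q1, a) = (q1, a, R) → Xaa[q1]a
Step 4: δ(q1, a) = (q1, a, R) → Xaaa[q1]□
Step 5: δ(q1, □) = (q2, #, R) → Xaaa#[q2]□
Step 6: δ(q2, □) = (q3, a, L) → Xaaa[q3]#a
Step 7: δ(q3, #) = (q3, #, L) → Xaa[q3]a#a
Step 8: δ(q3, a) = (q3, a, L) → Xa[q3]aa#a
Step 9: δ(q3, a) = (q3, a, L) → X[q3]aaa#a
Step 10: δ(q3, a) = (q3, a, L) → [q3]Xaaa#a
Step 11: δ(q3, X) = (q0, a, R) → a[q0]aaa#a
Step 12: δ(q0, a) = (q1, X, R) → aX[q1]aa#a
Step 13: δ(q1, a) = (q1, a, R) → aXa[q1]a#a
Step 14: δ(q1, a) = (q1, a, R) → aXaa[q1]#a
Step 15: δ(q1, #) = (q2, #, R) → aXaa#[q2]a
Step 16: δ(q2, a) = (q2, a, R) → aXaa#a[q2]□
Step 17: δ(q2, □) = (q3, a, L) → aXaa#[q3]aa
Step 18: δ(q3, a) = (q3, a, L) → aXaa[q3]#aa
Step 19: δ(q3, #) = (q3, #, L) → aXa[q3]a#aa
Step 20: δ(q3, a) = (q3, a, L) → aX[q3]aa#aa
Step 21: δ(q3, a) = (q3, a, L) → a[q3]Xaa#aa
Step 22: δ(q3, X) = (q0, a, R) → aa[q0]aa#aa
Step 23: δ(q0, a) = (q1, X, R) → aaX[q1]a#aa
Step 24: δ(q1, a) = (q1, a, R) → aaXa[q1]#aa
Step 25: δ(q1, #) = (q2, #, R) → aaXa#[q2]aa
Step 26: δ(q2, a) = (q2, a, R) → aaXa#a[q2]a
Step 27: δ(q2, a) = (q2, a, R) → aaXa#aa[q2]□
Step 28: δ(q2, □) = (q3, a, L) → aaXa#a[q3]aa

The machine has not reached a halting state after 28 steps.
The machine did not halt within the 28-step bound.

Answer: No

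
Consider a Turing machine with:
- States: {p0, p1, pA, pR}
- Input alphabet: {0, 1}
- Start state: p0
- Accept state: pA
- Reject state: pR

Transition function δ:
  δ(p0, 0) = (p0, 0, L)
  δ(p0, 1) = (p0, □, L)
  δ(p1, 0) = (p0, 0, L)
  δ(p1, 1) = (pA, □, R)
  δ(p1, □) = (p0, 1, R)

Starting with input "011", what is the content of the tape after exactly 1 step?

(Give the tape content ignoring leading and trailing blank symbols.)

Execution trace:
Initial: [p0]011
Step 1: δ(p0, 0) = (p0, 0, L) → [p0]□011

No transition is defined for δ(p0, □). By convention the machine halts and rejects.

After 1 step, the tape (ignoring leading/trailing blanks) is: 011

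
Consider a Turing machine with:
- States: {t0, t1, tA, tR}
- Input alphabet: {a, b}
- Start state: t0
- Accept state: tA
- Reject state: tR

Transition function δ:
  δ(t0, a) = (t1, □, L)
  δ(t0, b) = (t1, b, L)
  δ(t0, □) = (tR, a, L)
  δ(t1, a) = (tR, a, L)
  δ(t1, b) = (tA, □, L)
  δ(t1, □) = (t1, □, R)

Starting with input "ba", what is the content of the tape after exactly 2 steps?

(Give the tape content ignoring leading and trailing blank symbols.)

Execution trace:
Initial: [t0]ba
Step 1: δ(t0, b) = (t1, b, L) → [t1]□ba
Step 2: δ(t1, □) = (t1, □, R) → □[t1]ba

After 2 steps, the tape (ignoring leading/trailing blanks) is: ba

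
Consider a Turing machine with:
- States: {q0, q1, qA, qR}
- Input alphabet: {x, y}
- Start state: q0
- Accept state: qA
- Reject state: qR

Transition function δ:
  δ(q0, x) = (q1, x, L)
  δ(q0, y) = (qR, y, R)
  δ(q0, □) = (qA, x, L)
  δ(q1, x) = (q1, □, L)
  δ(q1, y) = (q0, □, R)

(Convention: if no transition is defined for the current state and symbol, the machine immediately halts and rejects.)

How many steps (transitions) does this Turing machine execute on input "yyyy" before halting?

Execution trace:
Initial: [q0]yyyy
Step 1: δ(q0, y) = (qR, y, R) → y[qR]yyy

The machine reaches the reject state qR and halts.

The machine executed 1 step before halting.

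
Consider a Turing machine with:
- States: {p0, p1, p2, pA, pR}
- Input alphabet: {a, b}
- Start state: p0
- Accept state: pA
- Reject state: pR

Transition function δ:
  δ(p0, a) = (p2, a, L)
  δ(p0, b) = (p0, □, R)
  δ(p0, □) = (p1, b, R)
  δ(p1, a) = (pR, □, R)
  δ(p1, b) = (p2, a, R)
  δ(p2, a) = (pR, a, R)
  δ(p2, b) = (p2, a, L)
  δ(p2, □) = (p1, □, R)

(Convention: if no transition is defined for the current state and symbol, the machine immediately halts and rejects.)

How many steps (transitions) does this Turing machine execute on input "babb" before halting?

Execution trace:
Initial: [p0]babb
Step 1: δ(p0, b) = (p0, □, R) → □[p0]abb
Step 2: δ(p0, a) = (p2, a, L) → [p2]□abb
Step 3: δ(p2, □) = (p1, □, R) → □[p1]abb
Step 4: δ(p1, a) = (pR, □, R) → □□[pR]bb

The machine reaches the reject state pR and halts.

The machine executed 4 steps before halting.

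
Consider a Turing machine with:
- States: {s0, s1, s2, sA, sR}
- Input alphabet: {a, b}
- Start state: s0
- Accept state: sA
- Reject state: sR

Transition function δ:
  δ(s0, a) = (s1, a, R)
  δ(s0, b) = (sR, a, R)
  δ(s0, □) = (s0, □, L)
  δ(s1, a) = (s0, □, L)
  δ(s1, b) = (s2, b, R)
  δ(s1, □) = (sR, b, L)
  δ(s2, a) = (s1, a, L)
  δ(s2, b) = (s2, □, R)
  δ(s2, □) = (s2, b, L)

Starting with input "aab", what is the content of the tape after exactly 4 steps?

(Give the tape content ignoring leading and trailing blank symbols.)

Execution trace:
Initial: [s0]aab
Step 1: δ(s0, a) = (s1, a, R) → a[s1]ab
Step 2: δ(s1, a) = (s0, □, L) → [s0]a□b
Step 3: δ(s0, a) = (s1, a, R) → a[s1]□b
Step 4: δ(s1, □) = (sR, b, L) → [sR]abb

The machine reaches the reject state sR and halts.

After 4 steps, the tape (ignoring leading/trailing blanks) is: abb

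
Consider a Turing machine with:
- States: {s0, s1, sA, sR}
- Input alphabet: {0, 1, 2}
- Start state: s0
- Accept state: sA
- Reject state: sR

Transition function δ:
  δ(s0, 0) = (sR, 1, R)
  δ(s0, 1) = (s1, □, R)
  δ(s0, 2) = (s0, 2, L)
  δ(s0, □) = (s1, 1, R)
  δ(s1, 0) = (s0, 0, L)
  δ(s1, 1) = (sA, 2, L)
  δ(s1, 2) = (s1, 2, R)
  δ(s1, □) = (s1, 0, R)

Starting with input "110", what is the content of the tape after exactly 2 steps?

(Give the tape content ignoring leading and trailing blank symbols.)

Execution trace:
Initial: [s0]110
Step 1: δ(s0, 1) = (s1, □, R) → □[s1]10
Step 2: δ(s1, 1) = (sA, 2, L) → [sA]□20

The machine reaches the accept state sA and halts.

After 2 steps, the tape (ignoring leading/trailing blanks) is: 20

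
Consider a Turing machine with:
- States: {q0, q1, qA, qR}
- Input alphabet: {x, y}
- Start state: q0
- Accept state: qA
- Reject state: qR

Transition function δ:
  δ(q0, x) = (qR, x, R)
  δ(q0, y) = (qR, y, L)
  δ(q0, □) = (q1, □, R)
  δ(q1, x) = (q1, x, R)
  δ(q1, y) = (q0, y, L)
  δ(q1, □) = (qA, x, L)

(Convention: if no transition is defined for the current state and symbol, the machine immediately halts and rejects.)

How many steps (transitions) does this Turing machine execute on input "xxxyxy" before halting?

Execution trace:
Initial: [q0]xxxyxy
Step 1: δ(q0, x) = (qR, x, R) → x[qR]xxyxy

The machine reaches the reject state qR and halts.

The machine executed 1 step before halting.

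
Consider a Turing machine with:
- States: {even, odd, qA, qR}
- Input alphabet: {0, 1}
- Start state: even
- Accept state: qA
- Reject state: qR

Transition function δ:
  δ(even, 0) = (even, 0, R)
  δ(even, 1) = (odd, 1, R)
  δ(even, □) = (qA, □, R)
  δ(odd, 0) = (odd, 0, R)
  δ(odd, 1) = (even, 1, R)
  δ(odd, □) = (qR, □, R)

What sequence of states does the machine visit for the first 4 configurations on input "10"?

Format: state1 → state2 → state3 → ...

Execution trace:
Initial: [even]10
Step 1: δ(even, 1) = (odd, 1, R) → 1[odd]0
Step 2: δ(odd, 0) = (odd, 0, R) → 10[odd]□
Step 3: δ(odd, □) = (qR, □, R) → 10□[qR]□

The machine reaches the reject state qR and halts.

State sequence: even → odd → odd → qR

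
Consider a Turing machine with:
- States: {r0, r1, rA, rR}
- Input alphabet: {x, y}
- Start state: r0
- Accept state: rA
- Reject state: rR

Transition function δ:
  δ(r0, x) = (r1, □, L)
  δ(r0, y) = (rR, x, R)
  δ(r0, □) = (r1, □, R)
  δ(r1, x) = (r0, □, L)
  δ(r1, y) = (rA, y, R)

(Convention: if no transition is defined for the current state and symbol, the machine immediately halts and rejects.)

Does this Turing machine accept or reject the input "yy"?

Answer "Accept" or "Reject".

Execution trace:
Initial: [r0]yy
Step 1: δ(r0, y) = (rR, x, R) → x[rR]y

The machine reaches the reject state rR and halts.

Answer: Reject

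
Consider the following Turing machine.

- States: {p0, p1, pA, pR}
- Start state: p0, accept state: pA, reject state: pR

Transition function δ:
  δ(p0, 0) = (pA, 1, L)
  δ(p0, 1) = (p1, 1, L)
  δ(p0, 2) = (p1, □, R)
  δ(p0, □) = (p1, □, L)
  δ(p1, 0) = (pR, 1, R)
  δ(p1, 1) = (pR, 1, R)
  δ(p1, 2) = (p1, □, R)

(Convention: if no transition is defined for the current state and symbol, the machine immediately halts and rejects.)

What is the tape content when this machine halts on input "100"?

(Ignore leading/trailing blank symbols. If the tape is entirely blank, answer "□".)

Execution trace:
Initial: [p0]100
Step 1: δ(p0, 1) = (p1, 1, L) → [p1]□100

No transition is defined for δ(p1, □). By convention the machine halts and rejects.

Final tape (ignoring leading/trailing blanks): 100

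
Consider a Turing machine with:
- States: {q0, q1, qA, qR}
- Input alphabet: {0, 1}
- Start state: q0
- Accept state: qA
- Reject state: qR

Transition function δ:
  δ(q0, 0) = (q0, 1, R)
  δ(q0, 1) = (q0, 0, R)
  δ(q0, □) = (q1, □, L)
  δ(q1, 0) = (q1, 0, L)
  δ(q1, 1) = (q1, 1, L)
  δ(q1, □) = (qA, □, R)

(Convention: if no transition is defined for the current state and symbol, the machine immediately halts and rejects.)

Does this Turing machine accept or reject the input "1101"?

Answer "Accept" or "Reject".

Execution trace:
Initial: [q0]1101
Step 1: δ(q0, 1) = (q0, 0, R) → 0[q0]101
Step 2: δ(q0, 1) = (q0, 0, R) → 00[q0]01
Step 3: δ(q0, 0) = (q0, 1, R) → 001[q0]1
Step 4: δ(q0, 1) = (q0, 0, R) → 0010[q0]□
Step 5: δ(q0, □) = (q1, □, L) → 001[q1]0□
Step 6: δ(q1, 0) = (q1, 0, L) → 00[q1]10□
Step 7: δ(q1, 1) = (q1, 1, L) → 0[q1]010□
Step 8: δ(q1, 0) = (q1, 0, L) → [q1]0010□
Step 9: δ(q1, 0) = (q1, 0, L) → [q1]□0010□
Step 10: δ(q1, □) = (qA, □, R) → □[qA]0010□

The machine reaches the accept state qA and halts.

Answer: Accept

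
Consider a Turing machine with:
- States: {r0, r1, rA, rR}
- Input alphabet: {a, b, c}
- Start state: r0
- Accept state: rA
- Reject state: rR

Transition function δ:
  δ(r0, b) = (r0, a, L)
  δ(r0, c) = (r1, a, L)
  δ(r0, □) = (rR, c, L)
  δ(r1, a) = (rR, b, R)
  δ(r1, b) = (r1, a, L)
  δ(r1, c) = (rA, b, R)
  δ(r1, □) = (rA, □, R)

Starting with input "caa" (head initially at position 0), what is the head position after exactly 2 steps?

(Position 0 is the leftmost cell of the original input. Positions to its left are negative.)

Execution trace (head position shown):
Step 0: [r0]caa  (head at position 0)
Step 1: move left → [r1]□aaa  (head at position -1)
Step 2: move right → □[rA]aaa  (head at position 0)

After 2 steps, the head is at position 0.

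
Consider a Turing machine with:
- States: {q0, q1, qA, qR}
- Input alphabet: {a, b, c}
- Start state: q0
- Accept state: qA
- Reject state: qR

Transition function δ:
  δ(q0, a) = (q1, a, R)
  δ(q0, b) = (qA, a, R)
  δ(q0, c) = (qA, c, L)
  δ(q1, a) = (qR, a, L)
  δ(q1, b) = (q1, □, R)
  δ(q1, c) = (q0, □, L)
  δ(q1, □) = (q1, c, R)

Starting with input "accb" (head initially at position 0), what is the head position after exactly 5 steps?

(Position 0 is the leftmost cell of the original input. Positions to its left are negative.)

Execution trace (head position shown):
Step 0: [q0]accb  (head at position 0)
Step 1: move right → a[q1]ccb  (head at position 1)
Step 2: move left → [q0]a□cb  (head at position 0)
Step 3: move right → a[q1]□cb  (head at position 1)
Step 4: move right → ac[q1]cb  (head at position 2)
Step 5: move left → a[q0]c□b  (head at position 1)

After 5 steps, the head is at position 1.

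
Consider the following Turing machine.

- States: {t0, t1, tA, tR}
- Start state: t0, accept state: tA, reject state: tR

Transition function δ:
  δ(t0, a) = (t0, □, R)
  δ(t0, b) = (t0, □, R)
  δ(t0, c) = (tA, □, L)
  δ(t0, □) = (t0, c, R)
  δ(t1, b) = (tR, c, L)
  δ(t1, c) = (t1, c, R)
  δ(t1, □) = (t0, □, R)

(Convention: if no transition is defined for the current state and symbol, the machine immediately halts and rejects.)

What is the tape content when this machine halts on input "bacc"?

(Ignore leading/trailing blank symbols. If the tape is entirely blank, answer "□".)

Execution trace:
Initial: [t0]bacc
Step 1: δ(t0, b) = (t0, □, R) → □[t0]acc
Step 2: δ(t0, a) = (t0, □, R) → □□[t0]cc
Step 3: δ(t0, c) = (tA, □, L) → □[tA]□□c

The machine reaches the accept state tA and halts.

Final tape (ignoring leading/trailing blanks): c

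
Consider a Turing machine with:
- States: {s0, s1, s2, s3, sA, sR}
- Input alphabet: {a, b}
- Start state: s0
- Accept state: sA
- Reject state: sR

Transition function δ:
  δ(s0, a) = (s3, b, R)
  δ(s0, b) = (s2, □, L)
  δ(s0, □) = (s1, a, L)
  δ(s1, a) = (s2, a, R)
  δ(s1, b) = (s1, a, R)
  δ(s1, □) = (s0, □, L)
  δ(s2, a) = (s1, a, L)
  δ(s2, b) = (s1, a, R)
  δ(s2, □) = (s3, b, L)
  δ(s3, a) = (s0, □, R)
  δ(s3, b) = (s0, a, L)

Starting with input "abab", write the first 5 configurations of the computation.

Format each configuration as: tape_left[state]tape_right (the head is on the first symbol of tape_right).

Transitions applied:
Step 1: δ(s0, a) = (s3, b, R)
Step 2: δ(s3, b) = (s0, a, L)
Step 3: δ(s0, b) = (s2, □, L)
Step 4: δ(s2, □) = (s3, b, L)

The first 5 configurations are:
[s0]abab ⊢ b[s3]bab ⊢ [s0]baab ⊢ [s2]□□aab ⊢ [s3]□b□aab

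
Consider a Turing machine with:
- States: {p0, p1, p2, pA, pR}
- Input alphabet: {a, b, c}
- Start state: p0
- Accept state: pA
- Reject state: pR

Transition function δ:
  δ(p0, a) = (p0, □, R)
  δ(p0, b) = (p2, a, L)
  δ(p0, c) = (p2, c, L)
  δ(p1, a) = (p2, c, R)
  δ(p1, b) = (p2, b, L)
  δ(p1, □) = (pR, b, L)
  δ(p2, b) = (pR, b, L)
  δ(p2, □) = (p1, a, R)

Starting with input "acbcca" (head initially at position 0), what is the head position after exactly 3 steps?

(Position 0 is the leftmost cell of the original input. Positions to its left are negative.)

Execution trace (head position shown):
Step 0: [p0]acbcca  (head at position 0)
Step 1: move right → □[p0]cbcca  (head at position 1)
Step 2: move left → [p2]□cbcca  (head at position 0)
Step 3: move right → a[p1]cbcca  (head at position 1)

After 3 steps, the head is at position 1.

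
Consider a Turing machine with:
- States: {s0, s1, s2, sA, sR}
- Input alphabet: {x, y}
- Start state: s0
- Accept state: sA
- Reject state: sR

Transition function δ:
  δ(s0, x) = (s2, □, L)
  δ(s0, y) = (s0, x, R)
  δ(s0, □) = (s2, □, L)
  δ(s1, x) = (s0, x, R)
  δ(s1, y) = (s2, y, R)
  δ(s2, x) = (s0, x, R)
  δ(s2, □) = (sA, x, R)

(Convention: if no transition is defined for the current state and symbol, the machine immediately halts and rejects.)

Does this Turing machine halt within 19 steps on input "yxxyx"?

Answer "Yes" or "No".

Execution trace:
Initial: [s0]yxxyx
Step 1: δ(s0, y) = (s0, x, R) → x[s0]xxyx
Step 2: δ(s0, x) = (s2, □, L) → [s2]x□xyx
Step 3: δ(s2, x) = (s0, x, R) → x[s0]□xyx
Step 4: δ(s0, □) = (s2, □, L) → [s2]x□xyx
Step 5: δ(s2, x) = (s0, x, R) → x[s0]□xyx
Step 6: δ(s0, □) = (s2, □, L) → [s2]x□xyx
Step 7: δ(s2, x) = (s0, x, R) → x[s0]□xyx
Step 8: δ(s0, □) = (s2, □, L) → [s2]x□xyx
Step 9: δ(s2, x) = (s0, x, R) → x[s0]□xyx
Step 10: δ(s0, □) = (s2, □, L) → [s2]x□xyx
Step 11: δ(s2, x) = (s0, x, R) → x[s0]□xyx
Step 12: δ(s0, □) = (s2, □, L) → [s2]x□xyx
Step 13: δ(s2, x) = (s0, x, R) → x[s0]□xyx
Step 14: δ(s0, □) = (s2, □, L) → [s2]x□xyx
Step 15: δ(s2, x) = (s0, x, R) → x[s0]□xyx
Step 16: δ(s0, □) = (s2, □, L) → [s2]x□xyx
Step 17: δ(s2, x) = (s0, x, R) → x[s0]□xyx
Step 18: δ(s0, □) = (s2, □, L) → [s2]x□xyx
Step 19: δ(s2, x) = (s0, x, R) → x[s0]□xyx

The machine has not reached a halting state after 19 steps.
The machine did not halt within the 19-step bound.

Answer: No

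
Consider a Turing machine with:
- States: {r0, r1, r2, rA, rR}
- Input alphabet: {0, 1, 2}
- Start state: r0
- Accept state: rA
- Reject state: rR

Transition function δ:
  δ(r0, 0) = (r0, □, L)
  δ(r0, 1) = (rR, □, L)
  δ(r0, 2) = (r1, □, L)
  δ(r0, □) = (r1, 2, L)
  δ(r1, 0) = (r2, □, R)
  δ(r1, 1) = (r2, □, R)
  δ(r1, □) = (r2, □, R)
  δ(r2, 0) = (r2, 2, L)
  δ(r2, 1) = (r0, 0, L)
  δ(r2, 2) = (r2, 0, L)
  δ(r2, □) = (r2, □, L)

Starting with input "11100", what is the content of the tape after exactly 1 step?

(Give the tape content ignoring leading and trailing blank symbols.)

Execution trace:
Initial: [r0]11100
Step 1: δ(r0, 1) = (rR, □, L) → [rR]□□1100

The machine reaches the reject state rR and halts.

After 1 step, the tape (ignoring leading/trailing blanks) is: 1100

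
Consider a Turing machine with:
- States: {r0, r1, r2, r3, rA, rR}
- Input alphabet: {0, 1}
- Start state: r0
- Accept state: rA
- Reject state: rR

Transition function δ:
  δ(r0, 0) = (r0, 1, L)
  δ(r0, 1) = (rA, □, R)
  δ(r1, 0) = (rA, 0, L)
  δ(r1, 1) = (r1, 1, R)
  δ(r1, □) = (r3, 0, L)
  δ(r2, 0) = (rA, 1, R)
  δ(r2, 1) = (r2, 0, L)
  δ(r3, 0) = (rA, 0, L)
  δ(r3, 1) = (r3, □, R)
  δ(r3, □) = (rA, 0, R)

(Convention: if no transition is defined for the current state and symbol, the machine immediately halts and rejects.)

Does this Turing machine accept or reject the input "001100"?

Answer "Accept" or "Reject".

Execution trace:
Initial: [r0]001100
Step 1: δ(r0, 0) = (r0, 1, L) → [r0]□101100

No transition is defined for δ(r0, □). By convention the machine halts and rejects.

Answer: Reject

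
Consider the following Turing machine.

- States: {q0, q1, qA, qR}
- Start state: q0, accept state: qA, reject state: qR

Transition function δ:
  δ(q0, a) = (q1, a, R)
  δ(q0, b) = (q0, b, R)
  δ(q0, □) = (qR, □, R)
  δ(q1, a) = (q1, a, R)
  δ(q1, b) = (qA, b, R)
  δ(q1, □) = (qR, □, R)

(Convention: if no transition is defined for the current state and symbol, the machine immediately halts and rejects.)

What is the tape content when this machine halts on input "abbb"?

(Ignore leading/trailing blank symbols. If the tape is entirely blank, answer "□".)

Execution trace:
Initial: [q0]abbb
Step 1: δ(q0, a) = (q1, a, R) → a[q1]bbb
Step 2: δ(q1, b) = (qA, b, R) → ab[qA]bb

The machine reaches the accept state qA and halts.

Final tape (ignoring leading/trailing blanks): abbb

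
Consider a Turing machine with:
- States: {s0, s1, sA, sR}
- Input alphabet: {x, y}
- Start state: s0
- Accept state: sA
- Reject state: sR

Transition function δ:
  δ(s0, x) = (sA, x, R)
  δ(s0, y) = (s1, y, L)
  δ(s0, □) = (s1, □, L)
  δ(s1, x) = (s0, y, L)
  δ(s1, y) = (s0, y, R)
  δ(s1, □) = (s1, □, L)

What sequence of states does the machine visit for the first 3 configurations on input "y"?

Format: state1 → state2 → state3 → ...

Execution trace:
Initial: [s0]y
Step 1: δ(s0, y) = (s1, y, L) → [s1]□y
Step 2: δ(s1, □) = (s1, □, L) → [s1]□□y

State sequence: s0 → s1 → s1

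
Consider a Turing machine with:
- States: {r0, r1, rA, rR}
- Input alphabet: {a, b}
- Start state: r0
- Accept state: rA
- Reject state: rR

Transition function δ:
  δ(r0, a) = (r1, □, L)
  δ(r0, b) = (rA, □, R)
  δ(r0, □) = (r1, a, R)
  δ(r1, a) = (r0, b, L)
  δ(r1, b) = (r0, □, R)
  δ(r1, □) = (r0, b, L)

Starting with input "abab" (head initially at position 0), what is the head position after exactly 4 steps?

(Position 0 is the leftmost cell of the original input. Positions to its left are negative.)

Execution trace (head position shown):
Step 0: [r0]abab  (head at position 0)
Step 1: move left → [r1]□□bab  (head at position -1)
Step 2: move left → [r0]□b□bab  (head at position -2)
Step 3: move right → a[r1]b□bab  (head at position -1)
Step 4: move right → a□[r0]□bab  (head at position 0)

After 4 steps, the head is at position 0.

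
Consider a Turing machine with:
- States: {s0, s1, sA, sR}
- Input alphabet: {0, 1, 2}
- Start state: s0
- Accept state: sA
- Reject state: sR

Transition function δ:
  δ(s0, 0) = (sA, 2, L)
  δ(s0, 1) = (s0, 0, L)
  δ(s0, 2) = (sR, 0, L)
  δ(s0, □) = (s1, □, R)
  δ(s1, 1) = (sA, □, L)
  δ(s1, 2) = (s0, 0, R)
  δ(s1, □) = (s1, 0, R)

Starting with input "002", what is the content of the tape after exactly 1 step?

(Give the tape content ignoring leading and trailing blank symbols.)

Execution trace:
Initial: [s0]002
Step 1: δ(s0, 0) = (sA, 2, L) → [sA]□202

The machine reaches the accept state sA and halts.

After 1 step, the tape (ignoring leading/trailing blanks) is: 202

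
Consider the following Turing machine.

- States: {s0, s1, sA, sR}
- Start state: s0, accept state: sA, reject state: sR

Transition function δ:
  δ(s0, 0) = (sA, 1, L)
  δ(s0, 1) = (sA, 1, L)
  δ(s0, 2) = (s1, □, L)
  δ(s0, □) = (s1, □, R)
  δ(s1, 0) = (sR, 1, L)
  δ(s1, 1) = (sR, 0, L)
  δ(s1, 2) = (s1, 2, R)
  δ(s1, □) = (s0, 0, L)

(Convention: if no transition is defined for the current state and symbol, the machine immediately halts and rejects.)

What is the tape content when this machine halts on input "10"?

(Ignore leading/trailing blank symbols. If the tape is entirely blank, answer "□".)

Execution trace:
Initial: [s0]10
Step 1: δ(s0, 1) = (sA, 1, L) → [sA]□10

The machine reaches the accept state sA and halts.

Final tape (ignoring leading/trailing blanks): 10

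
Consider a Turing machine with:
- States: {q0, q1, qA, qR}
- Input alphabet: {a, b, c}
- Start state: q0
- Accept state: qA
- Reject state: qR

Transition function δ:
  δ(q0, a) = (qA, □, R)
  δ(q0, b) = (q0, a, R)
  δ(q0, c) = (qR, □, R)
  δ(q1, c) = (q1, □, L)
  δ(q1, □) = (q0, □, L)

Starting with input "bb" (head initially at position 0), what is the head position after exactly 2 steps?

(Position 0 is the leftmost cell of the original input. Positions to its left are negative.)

Execution trace (head position shown):
Step 0: [q0]bb  (head at position 0)
Step 1: move right → a[q0]b  (head at position 1)
Step 2: move right → aa[q0]□  (head at position 2)

After 2 steps, the head is at position 2.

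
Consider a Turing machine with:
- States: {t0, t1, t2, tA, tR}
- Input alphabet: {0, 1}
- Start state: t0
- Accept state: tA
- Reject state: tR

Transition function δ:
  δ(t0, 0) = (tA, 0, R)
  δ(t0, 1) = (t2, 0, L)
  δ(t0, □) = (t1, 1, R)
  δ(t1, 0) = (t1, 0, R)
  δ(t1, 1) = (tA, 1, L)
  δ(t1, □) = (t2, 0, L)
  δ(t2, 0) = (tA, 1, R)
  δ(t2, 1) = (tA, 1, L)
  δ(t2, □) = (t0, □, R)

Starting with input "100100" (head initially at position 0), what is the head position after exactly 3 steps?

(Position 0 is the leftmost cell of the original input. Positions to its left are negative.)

Execution trace (head position shown):
Step 0: [t0]100100  (head at position 0)
Step 1: move left → [t2]□000100  (head at position -1)
Step 2: move right → □[t0]000100  (head at position 0)
Step 3: move right → □0[tA]00100  (head at position 1)

After 3 steps, the head is at position 1.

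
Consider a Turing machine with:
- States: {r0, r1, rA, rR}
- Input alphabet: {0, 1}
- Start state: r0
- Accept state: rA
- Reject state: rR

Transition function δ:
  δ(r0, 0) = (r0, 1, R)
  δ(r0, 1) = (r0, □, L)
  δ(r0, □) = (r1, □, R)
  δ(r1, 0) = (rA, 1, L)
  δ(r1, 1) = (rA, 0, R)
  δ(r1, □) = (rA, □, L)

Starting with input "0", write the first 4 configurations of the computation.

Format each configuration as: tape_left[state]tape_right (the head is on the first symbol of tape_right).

Transitions applied:
Step 1: δ(r0, 0) = (r0, 1, R)
Step 2: δ(r0, □) = (r1, □, R)
Step 3: δ(r1, □) = (rA, □, L)

The first 4 configurations are:
[r0]0 ⊢ 1[r0]□ ⊢ 1□[r1]□ ⊢ 1[rA]□□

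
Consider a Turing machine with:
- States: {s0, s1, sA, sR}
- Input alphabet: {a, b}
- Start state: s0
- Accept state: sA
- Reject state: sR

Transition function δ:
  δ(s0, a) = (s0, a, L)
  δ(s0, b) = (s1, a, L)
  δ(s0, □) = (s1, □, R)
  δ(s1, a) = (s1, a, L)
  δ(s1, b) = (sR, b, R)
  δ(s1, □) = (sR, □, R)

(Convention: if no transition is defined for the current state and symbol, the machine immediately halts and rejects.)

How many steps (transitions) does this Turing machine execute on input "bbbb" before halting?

Execution trace:
Initial: [s0]bbbb
Step 1: δ(s0, b) = (s1, a, L) → [s1]□abbb
Step 2: δ(s1, □) = (sR, □, R) → □[sR]abbb

The machine reaches the reject state sR and halts.

The machine executed 2 steps before halting.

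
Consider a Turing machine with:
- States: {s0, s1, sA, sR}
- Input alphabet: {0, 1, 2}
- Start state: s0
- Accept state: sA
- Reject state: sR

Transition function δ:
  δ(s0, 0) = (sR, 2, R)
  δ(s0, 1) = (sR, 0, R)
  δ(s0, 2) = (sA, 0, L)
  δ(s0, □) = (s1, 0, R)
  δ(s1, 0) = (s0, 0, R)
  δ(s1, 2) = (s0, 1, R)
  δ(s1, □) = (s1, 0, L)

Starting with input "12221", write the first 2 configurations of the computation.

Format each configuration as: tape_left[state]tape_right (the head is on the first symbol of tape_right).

Transitions applied:
Step 1: δ(s0, 1) = (sR, 0, R)

The first 2 configurations are:
[s0]12221 ⊢ 0[sR]2221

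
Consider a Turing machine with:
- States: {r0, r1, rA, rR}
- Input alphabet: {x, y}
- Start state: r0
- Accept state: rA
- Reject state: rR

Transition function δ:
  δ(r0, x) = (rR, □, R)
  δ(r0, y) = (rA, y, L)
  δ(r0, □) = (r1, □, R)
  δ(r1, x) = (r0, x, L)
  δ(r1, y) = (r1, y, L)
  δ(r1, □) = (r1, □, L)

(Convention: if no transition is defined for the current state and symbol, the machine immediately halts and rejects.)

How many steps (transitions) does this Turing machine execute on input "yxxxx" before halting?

Execution trace:
Initial: [r0]yxxxx
Step 1: δ(r0, y) = (rA, y, L) → [rA]□yxxxx

The machine reaches the accept state rA and halts.

The machine executed 1 step before halting.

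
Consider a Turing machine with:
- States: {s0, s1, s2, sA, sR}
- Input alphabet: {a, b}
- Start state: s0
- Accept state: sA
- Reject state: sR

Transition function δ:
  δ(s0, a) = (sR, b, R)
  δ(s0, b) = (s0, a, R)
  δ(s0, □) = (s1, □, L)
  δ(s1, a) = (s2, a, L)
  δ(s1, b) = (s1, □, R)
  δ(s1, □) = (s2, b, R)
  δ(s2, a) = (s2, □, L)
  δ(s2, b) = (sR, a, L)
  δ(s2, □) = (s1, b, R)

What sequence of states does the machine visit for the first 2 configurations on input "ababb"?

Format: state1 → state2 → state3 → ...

Execution trace:
Initial: [s0]ababb
Step 1: δ(s0, a) = (sR, b, R) → b[sR]babb

The machine reaches the reject state sR and halts.

State sequence: s0 → sR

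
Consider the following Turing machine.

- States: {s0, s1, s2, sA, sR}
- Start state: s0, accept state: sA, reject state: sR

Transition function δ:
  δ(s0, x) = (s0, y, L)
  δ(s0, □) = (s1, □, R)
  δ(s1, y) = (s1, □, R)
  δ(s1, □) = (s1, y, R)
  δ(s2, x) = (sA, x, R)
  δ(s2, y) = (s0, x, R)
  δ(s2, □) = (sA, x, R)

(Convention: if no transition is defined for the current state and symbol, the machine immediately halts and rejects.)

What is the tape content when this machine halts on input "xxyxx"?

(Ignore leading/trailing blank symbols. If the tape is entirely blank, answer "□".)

Execution trace:
Initial: [s0]xxyxx
Step 1: δ(s0, x) = (s0, y, L) → [s0]□yxyxx
Step 2: δ(s0, □) = (s1, □, R) → □[s1]yxyxx
Step 3: δ(s1, y) = (s1, □, R) → □□[s1]xyxx

No transition is defined for δ(s1, x). By convention the machine halts and rejects.

Final tape (ignoring leading/trailing blanks): xyxx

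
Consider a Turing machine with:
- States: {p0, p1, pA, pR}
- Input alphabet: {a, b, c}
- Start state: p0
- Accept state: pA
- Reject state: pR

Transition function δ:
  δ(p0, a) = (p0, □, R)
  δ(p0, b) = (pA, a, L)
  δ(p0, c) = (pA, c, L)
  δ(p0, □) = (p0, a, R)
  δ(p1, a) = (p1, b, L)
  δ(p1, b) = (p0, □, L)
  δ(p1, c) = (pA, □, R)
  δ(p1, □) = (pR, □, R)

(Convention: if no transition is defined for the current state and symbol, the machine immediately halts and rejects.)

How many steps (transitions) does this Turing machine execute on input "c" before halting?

Execution trace:
Initial: [p0]c
Step 1: δ(p0, c) = (pA, c, L) → [pA]□c

The machine reaches the accept state pA and halts.

The machine executed 1 step before halting.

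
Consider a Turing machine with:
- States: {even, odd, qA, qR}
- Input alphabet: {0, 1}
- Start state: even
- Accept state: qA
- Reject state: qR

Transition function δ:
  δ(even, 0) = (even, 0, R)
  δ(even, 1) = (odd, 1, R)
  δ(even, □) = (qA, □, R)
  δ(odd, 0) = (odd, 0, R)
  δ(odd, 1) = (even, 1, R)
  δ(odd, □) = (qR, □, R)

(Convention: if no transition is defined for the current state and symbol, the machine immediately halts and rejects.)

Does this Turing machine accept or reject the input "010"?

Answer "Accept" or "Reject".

Execution trace:
Initial: [even]010
Step 1: δ(even, 0) = (even, 0, R) → 0[even]10
Step 2: δ(even, 1) = (odd, 1, R) → 01[odd]0
Step 3: δ(odd, 0) = (odd, 0, R) → 010[odd]□
Step 4: δ(odd, □) = (qR, □, R) → 010□[qR]□

The machine reaches the reject state qR and halts.

Answer: Reject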